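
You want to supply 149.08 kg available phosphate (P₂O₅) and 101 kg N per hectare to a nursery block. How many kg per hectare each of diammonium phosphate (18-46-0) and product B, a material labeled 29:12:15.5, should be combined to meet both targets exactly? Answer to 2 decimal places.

278.29 kg diammonium phosphate, 175.54 kg product B

With a, b = kg per hectare of diammonium phosphate and product B:
P₂O₅: 0.46·a + 0.12·b = 149.08
N: 0.18·a + 0.29·b = 101
From row1: a = (149.08 − 0.12·b) / 0.46.
Into row2: 0.18·(149.08 − 0.12·b)/0.46 + 0.29·b = 101 → b = 175.542, a = 278.293.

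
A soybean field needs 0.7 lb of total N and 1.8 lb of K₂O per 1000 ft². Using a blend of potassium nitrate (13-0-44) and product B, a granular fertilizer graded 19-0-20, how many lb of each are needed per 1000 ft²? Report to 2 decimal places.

Let a = lb of potassium nitrate, b = lb of product B (per 1000 ft²).
N: 0.13·a + 0.19·b = 0.7
K₂O: 0.44·a + 0.2·b = 1.8
Eliminate b: (row1) − 0.19/0.2·(row2) → -0.288·a = -1.01, so a = 3.50694.
Then b = (1.8 − 0.44·3.50694) / 0.2 = 1.28472.

3.51 lb potassium nitrate, 1.28 lb product B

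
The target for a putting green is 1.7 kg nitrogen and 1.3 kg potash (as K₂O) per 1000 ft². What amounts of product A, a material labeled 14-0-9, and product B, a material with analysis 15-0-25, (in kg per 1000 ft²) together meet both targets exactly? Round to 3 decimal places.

With a, b = kg per 1000 ft² of product A and product B:
N: 0.14·a + 0.15·b = 1.7
K₂O: 0.09·a + 0.25·b = 1.3
From row1: a = (1.7 − 0.15·b) / 0.14.
Into row2: 0.09·(1.7 − 0.15·b)/0.14 + 0.25·b = 1.3 → b = 1.34884, a = 10.6977.

10.698 kg product A, 1.349 kg product B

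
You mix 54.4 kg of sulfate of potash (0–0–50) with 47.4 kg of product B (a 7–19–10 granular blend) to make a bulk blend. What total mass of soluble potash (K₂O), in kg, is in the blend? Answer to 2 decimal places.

K₂O mass = 50%×54.4 + 10%×47.4 = 31.94 kg.

31.94 kg K₂O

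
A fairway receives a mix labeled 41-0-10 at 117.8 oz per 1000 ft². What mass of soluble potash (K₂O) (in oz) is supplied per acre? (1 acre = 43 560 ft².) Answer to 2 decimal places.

K₂O per 1000 ft² = 117.8 × 10% = 11.78 oz.
Convert to per acre: 11.78 × 43.56 = 513.137 oz.

513.14 oz K₂O per acre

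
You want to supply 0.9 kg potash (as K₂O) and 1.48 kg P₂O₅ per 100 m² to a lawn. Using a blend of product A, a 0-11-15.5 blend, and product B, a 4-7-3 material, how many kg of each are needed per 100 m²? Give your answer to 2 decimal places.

Per-100 m² balance (a = product A, b = product B):
K₂O: 0.155·a + 0.03·b = 0.9
P₂O₅: 0.11·a + 0.07·b = 1.48
From row1: a = (0.9 − 0.03·b) / 0.155.
Into row2: 0.11·(0.9 − 0.03·b)/0.155 + 0.07·b = 1.48 → b = 17.2715, a = 2.46358.

2.46 kg product A, 17.27 kg product B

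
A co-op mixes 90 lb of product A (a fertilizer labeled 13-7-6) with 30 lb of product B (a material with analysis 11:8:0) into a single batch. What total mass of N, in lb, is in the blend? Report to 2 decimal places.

N mass = 13%×90 + 11%×30 = 15 lb.

15.00 lb N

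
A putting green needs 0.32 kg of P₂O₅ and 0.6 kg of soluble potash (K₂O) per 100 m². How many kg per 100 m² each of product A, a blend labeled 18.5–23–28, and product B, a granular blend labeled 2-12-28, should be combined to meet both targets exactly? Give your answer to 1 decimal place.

0.6 kg product A, 1.6 kg product B

With a, b = kg per 100 m² of product A and product B:
P₂O₅: 0.23·a + 0.12·b = 0.32
K₂O: 0.28·a + 0.28·b = 0.6
From row1: a = (0.32 − 0.12·b) / 0.23.
Into row2: 0.28·(0.32 − 0.12·b)/0.23 + 0.28·b = 0.6 → b = 1.57143, a = 0.571429.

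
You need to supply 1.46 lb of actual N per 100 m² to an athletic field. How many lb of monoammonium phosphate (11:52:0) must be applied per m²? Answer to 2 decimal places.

0.13 lb of product per sq m

Product per 100 m² = 1.46 / 11% = 13.2727 lb.
Convert to per m²: 13.2727 × 0.01 = 0.132727 lb.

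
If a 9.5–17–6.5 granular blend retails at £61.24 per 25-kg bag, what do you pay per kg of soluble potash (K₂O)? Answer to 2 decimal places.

£37.69 per kg K₂O

K₂O in bag = 25 × 6.5% = 1.625 kg.
Cost per kg K₂O = £61.24 / 1.625 = £37.6862.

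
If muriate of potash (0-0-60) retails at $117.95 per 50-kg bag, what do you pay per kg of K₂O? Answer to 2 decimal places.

$3.93 per kg K₂O

K₂O in bag = 50 × 60% = 30 kg.
Cost per kg K₂O = $117.95 / 30 = $3.9317.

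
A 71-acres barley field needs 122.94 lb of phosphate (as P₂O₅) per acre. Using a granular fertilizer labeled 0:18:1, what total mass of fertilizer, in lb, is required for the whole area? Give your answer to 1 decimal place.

Product per acre = 122.94 / 18% = 683 lb.
Total product = 683 × 71 = 48493 lb.

48493.0 lb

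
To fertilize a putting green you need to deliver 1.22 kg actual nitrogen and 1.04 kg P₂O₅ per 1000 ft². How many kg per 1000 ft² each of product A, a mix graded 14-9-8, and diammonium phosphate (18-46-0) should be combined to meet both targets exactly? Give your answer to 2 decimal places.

Per-1000 ft² balance (a = product A, b = diammonium phosphate):
N: 0.14·a + 0.18·b = 1.22
P₂O₅: 0.09·a + 0.46·b = 1.04
Solving simultaneously: a = 7.75934, b = 0.742739.

7.76 kg product A, 0.74 kg diammonium phosphate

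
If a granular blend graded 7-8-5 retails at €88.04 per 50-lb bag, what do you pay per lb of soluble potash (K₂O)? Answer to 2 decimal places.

K₂O in bag = 50 × 5% = 2.5 lb.
Cost per lb K₂O = €88.04 / 2.5 = €35.2160.

€35.22 per lb K₂O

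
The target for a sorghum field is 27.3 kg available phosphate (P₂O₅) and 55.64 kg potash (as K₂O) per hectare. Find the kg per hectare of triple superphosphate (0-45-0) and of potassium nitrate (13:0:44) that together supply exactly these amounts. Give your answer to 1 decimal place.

60.7 kg triple superphosphate, 126.5 kg potassium nitrate

Per-hectare balance (a = triple superphosphate, b = potassium nitrate):
P₂O₅: 0.45·a + 0·b = 27.3
K₂O: 0·a + 0.44·b = 55.64
Solving simultaneously: a = 60.6667, b = 126.455.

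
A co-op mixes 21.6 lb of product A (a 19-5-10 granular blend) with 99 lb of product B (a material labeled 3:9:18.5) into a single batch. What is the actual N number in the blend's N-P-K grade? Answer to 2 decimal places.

5.87% N

Total mass = 21.6 + 99 = 120.6 lb.
N mass = 19%×21.6 + 3%×99 = 7.074 lb.
% N = 7.074 / 120.6 = 5.86567%.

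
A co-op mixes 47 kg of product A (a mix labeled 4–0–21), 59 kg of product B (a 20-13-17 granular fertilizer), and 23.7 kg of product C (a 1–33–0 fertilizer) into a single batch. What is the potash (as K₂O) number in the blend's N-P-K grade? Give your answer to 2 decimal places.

Total mass = 47 + 59 + 23.7 = 129.7 kg.
K₂O mass = 21%×47 + 17%×59 + 0%×23.7 = 19.9 kg.
% K₂O = 19.9 / 129.7 = 15.3431%.

15.34% K₂O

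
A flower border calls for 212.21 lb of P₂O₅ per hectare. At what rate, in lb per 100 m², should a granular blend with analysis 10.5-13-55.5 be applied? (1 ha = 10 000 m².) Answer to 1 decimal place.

16.3 lb of product per hundred sq m

Product per hectare = 212.21 / 13% = 1632.38 lb.
Convert to per 100 m²: 1632.38 × 0.01 = 16.3238 lb.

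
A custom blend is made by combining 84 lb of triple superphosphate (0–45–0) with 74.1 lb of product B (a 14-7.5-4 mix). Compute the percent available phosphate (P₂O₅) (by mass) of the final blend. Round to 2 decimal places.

Total mass = 84 + 74.1 = 158.1 lb.
P₂O₅ mass = 45%×84 + 7.5%×74.1 = 43.3575 lb.
% P₂O₅ = 43.3575 / 158.1 = 27.4241%.

27.42% P₂O₅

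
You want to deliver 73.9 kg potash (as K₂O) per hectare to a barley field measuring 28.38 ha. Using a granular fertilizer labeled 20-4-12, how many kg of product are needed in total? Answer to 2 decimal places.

Product per hectare = 73.9 / 12% = 615.833 kg.
Total product = 615.833 × 28.38 = 17477.35 kg.

17477.35 kg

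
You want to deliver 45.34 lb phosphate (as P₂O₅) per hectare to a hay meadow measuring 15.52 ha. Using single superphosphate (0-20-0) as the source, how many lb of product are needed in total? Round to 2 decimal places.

Product per hectare = 45.34 / 20% = 226.7 lb.
Total product = 226.7 × 15.52 = 3518.384 lb.

3518.38 lb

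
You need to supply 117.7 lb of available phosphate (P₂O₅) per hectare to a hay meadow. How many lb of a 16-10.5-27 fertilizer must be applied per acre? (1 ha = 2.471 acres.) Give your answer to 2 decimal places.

Product per hectare = 117.7 / 10.5% = 1120.95 lb.
Convert to per acre: 1120.95 × 0.404694 = 453.643 lb.

453.64 lb of product per acre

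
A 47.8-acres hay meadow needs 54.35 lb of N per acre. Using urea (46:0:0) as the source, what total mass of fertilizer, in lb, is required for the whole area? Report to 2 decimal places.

Product per acre = 54.35 / 46% = 118.152 lb.
Total product = 118.152 × 47.8 = 5647.674 lb.

5647.67 lb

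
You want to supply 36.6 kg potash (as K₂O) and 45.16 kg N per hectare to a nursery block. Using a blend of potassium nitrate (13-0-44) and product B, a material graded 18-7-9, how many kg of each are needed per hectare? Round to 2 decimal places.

Per-hectare balance (a = potassium nitrate, b = product B):
K₂O: 0.44·a + 0.09·b = 36.6
N: 0.13·a + 0.18·b = 45.16
Eliminate a: (row1) − 0.44/0.13·(row2) → -0.519231·b = -116.249, so b = 223.887.
Back-substitute: a = (36.6 − 0.09·223.887) / 0.44 = 37.3867.

37.39 kg potassium nitrate, 223.89 kg product B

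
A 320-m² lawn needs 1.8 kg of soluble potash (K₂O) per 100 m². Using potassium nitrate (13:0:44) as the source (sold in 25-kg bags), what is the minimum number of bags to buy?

Product per 100 m² = 1.8 / 44% = 4.09091 kg.
Total product = 4.09091 × 320 / 100 = 13.0909 kg.
Bags = ⌈13.0909 / 25⌉ = 1.

1 bags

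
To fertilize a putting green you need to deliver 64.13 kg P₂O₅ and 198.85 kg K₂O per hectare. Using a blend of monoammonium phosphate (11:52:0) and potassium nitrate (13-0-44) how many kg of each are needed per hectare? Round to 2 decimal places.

Let a = kg of monoammonium phosphate, b = kg of potassium nitrate (per hectare).
P₂O₅: 0.52·a + 0·b = 64.13
K₂O: 0·a + 0.44·b = 198.85
Solving simultaneously: a = 123.327, b = 451.932.

123.33 kg monoammonium phosphate, 451.93 kg potassium nitrate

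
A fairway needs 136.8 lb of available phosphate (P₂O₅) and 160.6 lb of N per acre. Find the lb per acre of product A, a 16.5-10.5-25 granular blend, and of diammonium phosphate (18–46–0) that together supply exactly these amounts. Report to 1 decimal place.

864.1 lb product A, 100.2 lb diammonium phosphate

With a, b = lb per acre of product A and diammonium phosphate:
P₂O₅: 0.105·a + 0.46·b = 136.8
N: 0.165·a + 0.18·b = 160.6
Eliminate b: (row1) − 0.46/0.18·(row2) → -0.316667·a = -273.622, so a = 864.07.
Then b = (160.6 − 0.165·864.07) / 0.18 = 100.158.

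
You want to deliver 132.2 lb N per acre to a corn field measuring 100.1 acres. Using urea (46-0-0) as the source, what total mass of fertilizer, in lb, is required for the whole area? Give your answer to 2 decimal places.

Product per acre = 132.2 / 46% = 287.391 lb.
Total product = 287.391 × 100.1 = 28767.8696 lb.

28767.87 lb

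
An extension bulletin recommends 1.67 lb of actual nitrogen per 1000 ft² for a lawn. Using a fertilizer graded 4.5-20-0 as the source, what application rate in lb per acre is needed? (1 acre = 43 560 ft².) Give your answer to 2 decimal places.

1616.56 lb of product per acre

Product per 1000 ft² = 1.67 / 4.5% = 37.1111 lb.
Convert to per acre: 37.1111 × 43.56 = 1616.56 lb.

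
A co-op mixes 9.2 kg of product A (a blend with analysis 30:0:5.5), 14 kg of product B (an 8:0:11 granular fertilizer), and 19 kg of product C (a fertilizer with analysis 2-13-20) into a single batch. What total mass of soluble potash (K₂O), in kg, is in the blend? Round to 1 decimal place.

K₂O mass = 5.5%×9.2 + 11%×14 + 20%×19 = 5.846 kg.

5.8 kg K₂O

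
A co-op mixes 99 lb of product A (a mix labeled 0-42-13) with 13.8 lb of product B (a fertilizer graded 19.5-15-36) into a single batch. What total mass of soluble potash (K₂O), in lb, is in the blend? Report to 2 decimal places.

K₂O mass = 13%×99 + 36%×13.8 = 17.838 lb.

17.84 lb K₂O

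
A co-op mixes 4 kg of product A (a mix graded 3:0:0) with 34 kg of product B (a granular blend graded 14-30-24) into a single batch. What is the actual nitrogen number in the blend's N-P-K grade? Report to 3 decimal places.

12.842% N

Total mass = 4 + 34 = 38 kg.
N mass = 3%×4 + 14%×34 = 4.88 kg.
% N = 4.88 / 38 = 12.8421%.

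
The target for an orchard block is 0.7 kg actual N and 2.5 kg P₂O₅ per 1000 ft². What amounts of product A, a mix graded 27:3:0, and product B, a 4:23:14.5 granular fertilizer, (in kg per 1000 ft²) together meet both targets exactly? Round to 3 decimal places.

1.002 kg product A, 10.739 kg product B

Let a = kg of product A, b = kg of product B (per 1000 ft²).
N: 0.27·a + 0.04·b = 0.7
P₂O₅: 0.03·a + 0.23·b = 2.5
Eliminate a: (row1) − 0.27/0.03·(row2) → -2.03·b = -21.8, so b = 10.7389.
Back-substitute: a = (0.7 − 0.04·10.7389) / 0.27 = 1.00164.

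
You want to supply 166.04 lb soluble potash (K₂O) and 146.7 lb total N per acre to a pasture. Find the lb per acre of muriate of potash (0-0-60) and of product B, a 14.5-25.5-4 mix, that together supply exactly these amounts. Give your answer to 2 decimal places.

209.29 lb muriate of potash, 1011.72 lb product B

Let a = lb of muriate of potash, b = lb of product B (per acre).
K₂O: 0.6·a + 0.04·b = 166.04
N: 0·a + 0.145·b = 146.7
Solving simultaneously: a = 209.285, b = 1011.724.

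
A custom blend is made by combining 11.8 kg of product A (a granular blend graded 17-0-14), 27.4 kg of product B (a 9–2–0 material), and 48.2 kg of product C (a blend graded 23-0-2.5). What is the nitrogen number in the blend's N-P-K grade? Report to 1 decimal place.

17.8% N

Total mass = 11.8 + 27.4 + 48.2 = 87.4 kg.
N mass = 17%×11.8 + 9%×27.4 + 23%×48.2 = 15.558 kg.
% N = 15.558 / 87.4 = 17.8009%.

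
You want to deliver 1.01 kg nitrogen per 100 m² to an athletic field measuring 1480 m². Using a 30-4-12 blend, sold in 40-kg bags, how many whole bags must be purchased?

Product per 100 m² = 1.01 / 30% = 3.36667 kg.
Total product = 3.36667 × 1480 / 100 = 49.8267 kg.
Bags = ⌈49.8267 / 40⌉ = 2.

2 bags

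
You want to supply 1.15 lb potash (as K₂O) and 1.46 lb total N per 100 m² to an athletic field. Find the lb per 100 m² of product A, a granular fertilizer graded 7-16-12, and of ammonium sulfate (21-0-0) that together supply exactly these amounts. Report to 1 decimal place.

9.6 lb product A, 3.8 lb ammonium sulfate

With a, b = lb per 100 m² of product A and ammonium sulfate:
K₂O: 0.12·a + 0·b = 1.15
N: 0.07·a + 0.21·b = 1.46
From row1: a = (1.15 − 0·b) / 0.12.
Into row2: 0.07·(1.15 − 0·b)/0.12 + 0.21·b = 1.46 → b = 3.75794, a = 9.58333.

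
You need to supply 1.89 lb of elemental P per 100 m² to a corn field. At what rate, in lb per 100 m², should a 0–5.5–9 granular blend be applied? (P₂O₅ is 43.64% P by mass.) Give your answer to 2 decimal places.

As P₂O₅: 1.89 / 0.4364 = 4.33089 lb per 100 m².
Product per 100 m² = 4.33089 / 5.5% = 78.7434 lb.

78.74 lb of product per hundred sq m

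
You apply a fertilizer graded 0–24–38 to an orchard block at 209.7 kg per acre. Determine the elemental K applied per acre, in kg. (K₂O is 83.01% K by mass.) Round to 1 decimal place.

K₂O per acre = 209.7 × 38% = 79.686 kg.
Elemental K = 79.686 × 0.8301 = 66.1473 kg per acre.

66.1 kg K per acre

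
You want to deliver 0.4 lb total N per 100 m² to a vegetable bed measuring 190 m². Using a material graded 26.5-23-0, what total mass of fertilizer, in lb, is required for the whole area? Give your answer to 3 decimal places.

Product per 100 m² = 0.4 / 26.5% = 1.50943 lb.
Total product = 1.50943 × 190 / 100 = 2.86792 lb.

2.868 lb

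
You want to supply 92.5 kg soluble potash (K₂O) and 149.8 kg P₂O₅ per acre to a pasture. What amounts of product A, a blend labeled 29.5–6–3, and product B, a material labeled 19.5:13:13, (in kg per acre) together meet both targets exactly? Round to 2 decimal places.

With a, b = kg per acre of product A and product B:
K₂O: 0.03·a + 0.13·b = 92.5
P₂O₅: 0.06·a + 0.13·b = 149.8
Solving simultaneously: a = 1910, b = 270.769.

1910.00 kg product A, 270.77 kg product B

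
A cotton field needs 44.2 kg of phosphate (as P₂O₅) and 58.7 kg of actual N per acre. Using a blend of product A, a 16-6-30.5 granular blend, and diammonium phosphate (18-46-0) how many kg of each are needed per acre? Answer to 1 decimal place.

Per-acre balance (a = product A, b = diammonium phosphate):
P₂O₅: 0.06·a + 0.46·b = 44.2
N: 0.16·a + 0.18·b = 58.7
From row1: a = (44.2 − 0.46·b) / 0.06.
Into row2: 0.16·(44.2 − 0.46·b)/0.06 + 0.18·b = 58.7 → b = 56.5287, a = 303.28.

303.3 kg product A, 56.5 kg diammonium phosphate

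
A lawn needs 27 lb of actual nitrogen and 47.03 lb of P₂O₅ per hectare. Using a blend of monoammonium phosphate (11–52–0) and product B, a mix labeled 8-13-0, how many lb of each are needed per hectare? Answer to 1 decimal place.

With a, b = lb per hectare of monoammonium phosphate and product B:
N: 0.11·a + 0.08·b = 27
P₂O₅: 0.52·a + 0.13·b = 47.03
From row1: a = (27 − 0.08·b) / 0.11.
Into row2: 0.52·(27 − 0.08·b)/0.11 + 0.13·b = 47.03 → b = 324.788, a = 9.24542.

9.2 lb monoammonium phosphate, 324.8 lb product B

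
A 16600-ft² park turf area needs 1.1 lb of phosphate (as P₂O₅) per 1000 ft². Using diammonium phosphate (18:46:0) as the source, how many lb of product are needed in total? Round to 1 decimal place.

Product per 1000 ft² = 1.1 / 46% = 2.3913 lb.
Total product = 2.3913 × 16600 / 1000 = 39.6957 lb.

39.7 lb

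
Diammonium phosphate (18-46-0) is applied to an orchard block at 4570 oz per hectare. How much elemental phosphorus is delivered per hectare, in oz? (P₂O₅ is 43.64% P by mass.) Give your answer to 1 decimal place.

917.4 oz P per hectare

P₂O₅ per hectare = 4570 × 46% = 2102.2 oz.
Elemental P = 2102.2 × 0.4364 = 917.4001 oz per hectare.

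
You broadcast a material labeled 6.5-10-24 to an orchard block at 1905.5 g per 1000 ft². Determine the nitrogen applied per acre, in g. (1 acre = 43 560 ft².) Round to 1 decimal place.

nitrogen per 1000 ft² = 1905.5 × 6.5% = 123.858 g.
Convert to per acre: 123.858 × 43.56 = 5395.23 g.

5395.2 g N per acre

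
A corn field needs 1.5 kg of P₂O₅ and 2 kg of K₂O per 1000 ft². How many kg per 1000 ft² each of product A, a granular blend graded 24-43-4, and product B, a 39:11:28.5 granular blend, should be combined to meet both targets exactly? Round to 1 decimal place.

With a, b = kg per 1000 ft² of product A and product B:
P₂O₅: 0.43·a + 0.11·b = 1.5
K₂O: 0.04·a + 0.285·b = 2
Eliminate b: (row1) − 0.11/0.285·(row2) → 0.414561·a = 0.72807, so a = 1.75624.
Then b = (2 − 0.04·1.75624) / 0.285 = 6.77105.

1.8 kg product A, 6.8 kg product B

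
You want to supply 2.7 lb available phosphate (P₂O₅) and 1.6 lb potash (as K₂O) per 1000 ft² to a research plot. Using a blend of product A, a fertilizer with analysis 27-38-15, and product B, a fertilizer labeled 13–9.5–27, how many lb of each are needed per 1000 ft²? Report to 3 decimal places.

With a, b = lb per 1000 ft² of product A and product B:
P₂O₅: 0.38·a + 0.095·b = 2.7
K₂O: 0.15·a + 0.27·b = 1.6
Eliminate a: (row1) − 0.38/0.15·(row2) → -0.589·b = -1.35333, so b = 2.29768.
Back-substitute: a = (2.7 − 0.095·2.29768) / 0.38 = 6.53084.

6.531 lb product A, 2.298 lb product B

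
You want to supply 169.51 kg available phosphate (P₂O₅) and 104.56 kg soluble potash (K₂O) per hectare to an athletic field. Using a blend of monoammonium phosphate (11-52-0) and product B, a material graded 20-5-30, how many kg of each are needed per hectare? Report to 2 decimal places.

292.47 kg monoammonium phosphate, 348.53 kg product B

Per-hectare balance (a = monoammonium phosphate, b = product B):
P₂O₅: 0.52·a + 0.05·b = 169.51
K₂O: 0·a + 0.3·b = 104.56
Solving simultaneously: a = 292.468, b = 348.533.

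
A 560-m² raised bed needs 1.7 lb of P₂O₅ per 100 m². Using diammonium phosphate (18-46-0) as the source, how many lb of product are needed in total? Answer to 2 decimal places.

20.70 lb

Product per 100 m² = 1.7 / 46% = 3.69565 lb.
Total product = 3.69565 × 560 / 100 = 20.6957 lb.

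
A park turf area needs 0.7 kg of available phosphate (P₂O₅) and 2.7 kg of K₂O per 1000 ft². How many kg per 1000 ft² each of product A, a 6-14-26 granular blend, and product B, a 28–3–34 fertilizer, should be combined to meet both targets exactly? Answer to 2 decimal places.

With a, b = kg per 1000 ft² of product A and product B:
P₂O₅: 0.14·a + 0.03·b = 0.7
K₂O: 0.26·a + 0.34·b = 2.7
From row1: a = (0.7 − 0.03·b) / 0.14.
Into row2: 0.26·(0.7 − 0.03·b)/0.14 + 0.34·b = 2.7 → b = 4.92462, a = 3.94472.

3.94 kg product A, 4.92 kg product B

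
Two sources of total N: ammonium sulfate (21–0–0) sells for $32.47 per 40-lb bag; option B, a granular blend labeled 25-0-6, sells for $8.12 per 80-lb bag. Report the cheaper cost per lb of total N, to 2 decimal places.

$0.41 per lb N (option B)

ammonium sulfate: N per bag = 40 × 21% = 8.4 lb; cost = 32.47 / 8.4 = $3.8655/lb N.
option B: N per bag = 80 × 25% = 20 lb; cost = 8.12 / 20 = $0.4060/lb N.
option B is cheaper.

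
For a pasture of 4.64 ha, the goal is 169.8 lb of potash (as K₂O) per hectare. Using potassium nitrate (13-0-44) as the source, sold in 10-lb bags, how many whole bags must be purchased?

Product per hectare = 169.8 / 44% = 385.909 lb.
Total product = 385.909 × 4.64 = 1790.62 lb.
Bags = ⌈1790.62 / 10⌉ = 180.

180 bags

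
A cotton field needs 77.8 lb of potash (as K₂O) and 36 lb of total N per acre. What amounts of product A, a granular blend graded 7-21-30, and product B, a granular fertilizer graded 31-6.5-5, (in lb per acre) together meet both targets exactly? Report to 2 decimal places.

249.36 lb product A, 59.82 lb product B

Let a = lb of product A, b = lb of product B (per acre).
K₂O: 0.3·a + 0.05·b = 77.8
N: 0.07·a + 0.31·b = 36
Eliminate b: (row1) − 0.05/0.31·(row2) → 0.28871·a = 71.9935, so a = 249.363.
Then b = (36 − 0.07·249.363) / 0.31 = 59.8212.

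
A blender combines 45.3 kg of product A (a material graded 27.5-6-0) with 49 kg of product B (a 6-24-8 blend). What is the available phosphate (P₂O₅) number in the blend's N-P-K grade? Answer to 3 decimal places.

Total mass = 45.3 + 49 = 94.3 kg.
P₂O₅ mass = 6%×45.3 + 24%×49 = 14.478 kg.
% P₂O₅ = 14.478 / 94.3 = 15.3531%.

15.353% P₂O₅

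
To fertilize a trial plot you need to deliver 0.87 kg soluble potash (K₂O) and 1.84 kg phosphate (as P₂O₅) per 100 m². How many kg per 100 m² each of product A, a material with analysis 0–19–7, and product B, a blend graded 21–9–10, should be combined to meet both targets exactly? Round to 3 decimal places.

8.323 kg product A, 2.874 kg product B

With a, b = kg per 100 m² of product A and product B:
K₂O: 0.07·a + 0.1·b = 0.87
P₂O₅: 0.19·a + 0.09·b = 1.84
Solving simultaneously: a = 8.32283, b = 2.87402.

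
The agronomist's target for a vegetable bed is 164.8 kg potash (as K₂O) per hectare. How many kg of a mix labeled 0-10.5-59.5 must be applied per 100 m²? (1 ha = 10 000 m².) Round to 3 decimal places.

Product per hectare = 164.8 / 59.5% = 276.975 kg.
Convert to per 100 m²: 276.975 × 0.01 = 2.76975 kg.

2.770 kg of product per hundred sq m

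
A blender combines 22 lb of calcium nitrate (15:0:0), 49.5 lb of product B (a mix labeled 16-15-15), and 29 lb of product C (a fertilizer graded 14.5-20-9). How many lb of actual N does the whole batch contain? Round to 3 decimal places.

15.425 lb N

N mass = 15%×22 + 16%×49.5 + 14.5%×29 = 15.425 lb.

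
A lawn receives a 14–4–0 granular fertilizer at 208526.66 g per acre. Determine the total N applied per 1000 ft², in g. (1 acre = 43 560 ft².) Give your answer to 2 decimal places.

nitrogen per acre = 208526.66 × 14% = 29193.7 g.
Convert to per 1000 ft²: 29193.7 × 0.0229568 = 670.196 g.

670.20 g N per thousand sq ft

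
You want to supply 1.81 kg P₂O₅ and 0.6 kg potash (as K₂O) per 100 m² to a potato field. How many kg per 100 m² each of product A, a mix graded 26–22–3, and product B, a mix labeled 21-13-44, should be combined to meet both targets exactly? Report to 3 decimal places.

With a, b = kg per 100 m² of product A and product B:
P₂O₅: 0.22·a + 0.13·b = 1.81
K₂O: 0.03·a + 0.44·b = 0.6
From row1: a = (1.81 − 0.13·b) / 0.22.
Into row2: 0.03·(1.81 − 0.13·b)/0.22 + 0.44·b = 0.6 → b = 0.836383, a = 7.73305.

7.733 kg product A, 0.836 kg product B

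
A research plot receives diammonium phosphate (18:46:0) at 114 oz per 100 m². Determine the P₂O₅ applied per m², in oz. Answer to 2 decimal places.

P₂O₅ per 100 m² = 114 × 46% = 52.44 oz.
Convert to per m²: 52.44 × 0.01 = 0.5244 oz.

0.52 oz P₂O₅ per sq m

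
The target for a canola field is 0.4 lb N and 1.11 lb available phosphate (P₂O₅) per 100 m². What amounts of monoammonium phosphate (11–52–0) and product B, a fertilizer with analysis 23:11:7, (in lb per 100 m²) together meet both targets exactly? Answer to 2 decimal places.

With a, b = lb per 100 m² of monoammonium phosphate and product B:
N: 0.11·a + 0.23·b = 0.4
P₂O₅: 0.52·a + 0.11·b = 1.11
Solving simultaneously: a = 1.96558, b = 0.79907.

1.97 lb monoammonium phosphate, 0.80 lb product B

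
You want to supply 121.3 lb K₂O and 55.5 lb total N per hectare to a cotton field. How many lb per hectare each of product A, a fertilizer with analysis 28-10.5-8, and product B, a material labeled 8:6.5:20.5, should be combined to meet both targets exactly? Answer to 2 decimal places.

Let a = lb of product A, b = lb of product B (per hectare).
K₂O: 0.08·a + 0.205·b = 121.3
N: 0.28·a + 0.08·b = 55.5
Eliminate a: (row1) − 0.08/0.28·(row2) → 0.182143·b = 105.443, so b = 578.902.
Back-substitute: a = (121.3 − 0.205·578.902) / 0.08 = 32.8137.

32.81 lb product A, 578.90 lb product B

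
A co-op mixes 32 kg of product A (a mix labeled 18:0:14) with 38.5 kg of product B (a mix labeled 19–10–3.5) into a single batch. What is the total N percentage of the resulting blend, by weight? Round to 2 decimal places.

18.55% N

Total mass = 32 + 38.5 = 70.5 kg.
N mass = 18%×32 + 19%×38.5 = 13.075 kg.
% N = 13.075 / 70.5 = 18.5461%.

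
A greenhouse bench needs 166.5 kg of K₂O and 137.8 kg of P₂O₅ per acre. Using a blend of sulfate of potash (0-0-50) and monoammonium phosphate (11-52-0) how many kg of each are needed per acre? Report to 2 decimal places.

With a, b = kg per acre of sulfate of potash and monoammonium phosphate:
K₂O: 0.5·a + 0·b = 166.5
P₂O₅: 0·a + 0.52·b = 137.8
Solving simultaneously: a = 333, b = 265.

333.00 kg sulfate of potash, 265.00 kg monoammonium phosphate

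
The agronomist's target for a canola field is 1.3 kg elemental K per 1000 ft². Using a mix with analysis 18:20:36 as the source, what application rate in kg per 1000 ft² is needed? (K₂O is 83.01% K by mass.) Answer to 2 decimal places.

As K₂O: 1.3 / 0.8301 = 1.56608 kg per 1000 ft².
Product per 1000 ft² = 1.56608 / 36% = 4.35021 kg.

4.35 kg of product per thousand sq ft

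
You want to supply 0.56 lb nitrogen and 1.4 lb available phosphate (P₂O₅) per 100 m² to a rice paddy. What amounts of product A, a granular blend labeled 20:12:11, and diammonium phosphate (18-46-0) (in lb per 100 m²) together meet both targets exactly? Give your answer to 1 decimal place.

Per-100 m² balance (a = product A, b = diammonium phosphate):
N: 0.2·a + 0.18·b = 0.56
P₂O₅: 0.12·a + 0.46·b = 1.4
Solving simultaneously: a = 0.0795455, b = 3.02273.

0.1 lb product A, 3.0 lb diammonium phosphate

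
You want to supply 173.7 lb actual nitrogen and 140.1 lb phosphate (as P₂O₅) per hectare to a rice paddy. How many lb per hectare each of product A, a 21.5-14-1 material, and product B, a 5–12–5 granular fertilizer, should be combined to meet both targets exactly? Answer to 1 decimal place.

With a, b = lb per hectare of product A and product B:
N: 0.215·a + 0.05·b = 173.7
P₂O₅: 0.14·a + 0.12·b = 140.1
Eliminate b: (row1) − 0.05/0.12·(row2) → 0.156667·a = 115.325, so a = 736.117.
Then b = (140.1 − 0.14·736.117) / 0.12 = 308.697.

736.1 lb product A, 308.7 lb product B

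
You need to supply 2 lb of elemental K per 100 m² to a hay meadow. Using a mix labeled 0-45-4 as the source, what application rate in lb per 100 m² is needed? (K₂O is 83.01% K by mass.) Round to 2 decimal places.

60.23 lb of product per hundred sq m

As K₂O: 2 / 0.8301 = 2.40935 lb per 100 m².
Product per 100 m² = 2.40935 / 4% = 60.2337 lb.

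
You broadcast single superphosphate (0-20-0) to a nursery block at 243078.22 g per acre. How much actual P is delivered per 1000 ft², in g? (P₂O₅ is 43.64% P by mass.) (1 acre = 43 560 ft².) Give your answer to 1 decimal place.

P₂O₅ per acre = 243078.22 × 20% = 48615.6 g.
Elemental P = 48615.6 × 0.4364 = 21215.9 g per acre.
Convert to per 1000 ft²: 21215.9 × 0.0229568 = 487.049 g.

487.0 g P per thousand sq ft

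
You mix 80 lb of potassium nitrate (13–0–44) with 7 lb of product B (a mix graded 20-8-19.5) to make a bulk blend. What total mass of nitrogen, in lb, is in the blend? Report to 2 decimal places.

N mass = 13%×80 + 20%×7 = 11.8 lb.

11.80 lb N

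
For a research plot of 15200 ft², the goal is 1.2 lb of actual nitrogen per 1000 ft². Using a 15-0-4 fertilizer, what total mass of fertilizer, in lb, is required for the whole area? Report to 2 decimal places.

Product per 1000 ft² = 1.2 / 15% = 8 lb.
Total product = 8 × 15200 / 1000 = 121.6 lb.

121.60 lb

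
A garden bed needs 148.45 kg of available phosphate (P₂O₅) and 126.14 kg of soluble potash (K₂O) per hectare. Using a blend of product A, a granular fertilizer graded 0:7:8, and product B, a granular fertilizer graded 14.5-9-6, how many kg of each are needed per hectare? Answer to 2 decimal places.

Per-hectare balance (a = product A, b = product B):
P₂O₅: 0.07·a + 0.09·b = 148.45
K₂O: 0.08·a + 0.06·b = 126.14
From row1: a = (148.45 − 0.09·b) / 0.07.
Into row2: 0.08·(148.45 − 0.09·b)/0.07 + 0.06·b = 126.14 → b = 1015.4, a = 815.2.

815.20 kg product A, 1015.40 kg product B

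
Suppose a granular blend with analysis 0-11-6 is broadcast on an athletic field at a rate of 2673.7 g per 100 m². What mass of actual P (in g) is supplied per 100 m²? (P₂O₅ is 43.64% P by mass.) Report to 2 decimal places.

P₂O₅ per 100 m² = 2673.7 × 11% = 294.107 g.
Elemental P = 294.107 × 0.4364 = 128.348 g per 100 m².

128.35 g P per hundred sq m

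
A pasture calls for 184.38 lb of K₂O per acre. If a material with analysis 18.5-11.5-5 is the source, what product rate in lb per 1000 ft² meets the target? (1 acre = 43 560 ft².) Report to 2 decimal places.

84.66 lb of product per thousand sq ft

Product per acre = 184.38 / 5% = 3687.6 lb.
Convert to per 1000 ft²: 3687.6 × 0.0229568 = 84.6556 lb.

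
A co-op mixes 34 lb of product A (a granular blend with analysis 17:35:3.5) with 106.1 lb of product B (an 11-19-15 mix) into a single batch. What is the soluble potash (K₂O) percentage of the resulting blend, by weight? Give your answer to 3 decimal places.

Total mass = 34 + 106.1 = 140.1 lb.
K₂O mass = 3.5%×34 + 15%×106.1 = 17.105 lb.
% K₂O = 17.105 / 140.1 = 12.2091%.

12.209% K₂O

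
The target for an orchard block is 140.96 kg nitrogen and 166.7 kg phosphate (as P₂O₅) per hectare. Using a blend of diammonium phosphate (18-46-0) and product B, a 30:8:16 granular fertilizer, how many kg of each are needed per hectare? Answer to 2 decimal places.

313.38 kg diammonium phosphate, 281.84 kg product B

Per-hectare balance (a = diammonium phosphate, b = product B):
N: 0.18·a + 0.3·b = 140.96
P₂O₅: 0.46·a + 0.08·b = 166.7
Solving simultaneously: a = 313.375, b = 281.841.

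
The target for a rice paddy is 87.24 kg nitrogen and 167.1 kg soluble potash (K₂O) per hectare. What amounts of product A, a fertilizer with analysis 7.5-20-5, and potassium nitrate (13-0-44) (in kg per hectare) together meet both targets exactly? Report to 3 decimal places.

Per-hectare balance (a = product A, b = potassium nitrate):
N: 0.075·a + 0.13·b = 87.24
K₂O: 0.05·a + 0.44·b = 167.1
Eliminate a: (row1) − 0.075/0.05·(row2) → -0.53·b = -163.41, so b = 308.3208.
Back-substitute: a = (87.24 − 0.13·308.3208) / 0.075 = 628.7774.

628.777 kg product A, 308.321 kg potassium nitrate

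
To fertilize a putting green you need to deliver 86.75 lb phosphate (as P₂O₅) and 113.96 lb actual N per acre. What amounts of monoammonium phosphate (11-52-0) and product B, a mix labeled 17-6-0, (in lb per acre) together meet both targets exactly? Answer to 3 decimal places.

With a, b = lb per acre of monoammonium phosphate and product B:
P₂O₅: 0.52·a + 0.06·b = 86.75
N: 0.11·a + 0.17·b = 113.96
Eliminate a: (row1) − 0.52/0.11·(row2) → -0.743636·b = -451.97, so b = 607.7836.
Back-substitute: a = (86.75 − 0.06·607.7836) / 0.52 = 96.69804.

96.698 lb monoammonium phosphate, 607.784 lb product B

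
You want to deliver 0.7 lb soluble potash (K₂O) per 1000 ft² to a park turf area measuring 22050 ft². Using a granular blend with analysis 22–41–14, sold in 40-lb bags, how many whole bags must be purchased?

Product per 1000 ft² = 0.7 / 14% = 5 lb.
Total product = 5 × 22050 / 1000 = 110.25 lb.
Bags = ⌈110.25 / 40⌉ = 3.

3 bags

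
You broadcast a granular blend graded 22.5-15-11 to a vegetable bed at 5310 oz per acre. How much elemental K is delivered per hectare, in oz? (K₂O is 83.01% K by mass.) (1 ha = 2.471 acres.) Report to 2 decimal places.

1198.09 oz K per hectare

K₂O per acre = 5310 × 11% = 584.1 oz.
Elemental K = 584.1 × 0.8301 = 484.861 oz per acre.
Convert to per hectare: 484.861 × 2.471 = 1198.093 oz.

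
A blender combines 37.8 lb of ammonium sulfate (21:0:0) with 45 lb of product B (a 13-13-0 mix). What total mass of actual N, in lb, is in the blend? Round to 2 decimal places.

13.79 lb N

N mass = 21%×37.8 + 13%×45 = 13.788 lb.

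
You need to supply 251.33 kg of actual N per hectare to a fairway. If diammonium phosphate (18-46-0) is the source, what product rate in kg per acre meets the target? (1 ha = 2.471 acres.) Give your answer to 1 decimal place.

Product per hectare = 251.33 / 18% = 1396.28 kg.
Convert to per acre: 1396.28 × 0.404694 = 565.066 kg.

565.1 kg of product per acre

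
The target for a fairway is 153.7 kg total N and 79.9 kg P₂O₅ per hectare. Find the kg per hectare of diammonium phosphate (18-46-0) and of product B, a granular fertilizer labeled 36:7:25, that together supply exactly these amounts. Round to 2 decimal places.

117.68 kg diammonium phosphate, 368.10 kg product B

Per-hectare balance (a = diammonium phosphate, b = product B):
N: 0.18·a + 0.36·b = 153.7
P₂O₅: 0.46·a + 0.07·b = 79.9
Solving simultaneously: a = 117.6797, b = 368.1046.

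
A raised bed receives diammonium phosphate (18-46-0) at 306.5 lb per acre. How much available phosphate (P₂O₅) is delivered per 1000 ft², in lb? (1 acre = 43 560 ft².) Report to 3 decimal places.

3.237 lb P₂O₅ per thousand sq ft

P₂O₅ per acre = 306.5 × 46% = 140.99 lb.
Convert to per 1000 ft²: 140.99 × 0.0229568 = 3.23669 lb.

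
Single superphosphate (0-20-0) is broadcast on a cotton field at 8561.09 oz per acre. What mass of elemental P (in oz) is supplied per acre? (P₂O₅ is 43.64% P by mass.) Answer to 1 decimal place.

P₂O₅ per acre = 8561.09 × 20% = 1712.22 oz.
Elemental P = 1712.22 × 0.4364 = 747.212 oz per acre.

747.2 oz P per acre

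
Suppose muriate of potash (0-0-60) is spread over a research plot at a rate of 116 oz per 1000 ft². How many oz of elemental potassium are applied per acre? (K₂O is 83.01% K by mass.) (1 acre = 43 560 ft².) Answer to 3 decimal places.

K₂O per 1000 ft² = 116 × 60% = 69.6 oz.
Elemental K = 69.6 × 0.8301 = 57.775 oz per 1000 ft².
Convert to per acre: 57.775 × 43.56 = 2516.6773 oz.

2516.677 oz K per acre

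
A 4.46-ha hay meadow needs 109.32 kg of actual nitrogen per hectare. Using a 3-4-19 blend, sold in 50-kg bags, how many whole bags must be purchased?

326 bags

Product per hectare = 109.32 / 3% = 3644 kg.
Total product = 3644 × 4.46 = 16252.2 kg.
Bags = ⌈16252.2 / 50⌉ = 326.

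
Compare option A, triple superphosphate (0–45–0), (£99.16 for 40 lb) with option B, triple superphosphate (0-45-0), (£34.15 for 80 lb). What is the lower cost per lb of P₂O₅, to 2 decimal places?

£0.95 per lb P₂O₅ (option B)

option A: P₂O₅ per bag = 40 × 45% = 18 lb; cost = 99.16 / 18 = £5.5089/lb P₂O₅.
option B: P₂O₅ per bag = 80 × 45% = 36 lb; cost = 34.15 / 36 = £0.9486/lb P₂O₅.
option B is cheaper.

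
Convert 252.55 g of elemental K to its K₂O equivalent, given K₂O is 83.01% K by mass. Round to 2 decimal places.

304.24 g K₂O

K₂O = 252.55 / 0.8301 = 304.2405 g.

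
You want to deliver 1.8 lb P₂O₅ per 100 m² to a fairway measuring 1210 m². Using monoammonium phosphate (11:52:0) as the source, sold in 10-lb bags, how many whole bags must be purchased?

Product per 100 m² = 1.8 / 52% = 3.46154 lb.
Total product = 3.46154 × 1210 / 100 = 41.8846 lb.
Bags = ⌈41.8846 / 10⌉ = 5.

5 bags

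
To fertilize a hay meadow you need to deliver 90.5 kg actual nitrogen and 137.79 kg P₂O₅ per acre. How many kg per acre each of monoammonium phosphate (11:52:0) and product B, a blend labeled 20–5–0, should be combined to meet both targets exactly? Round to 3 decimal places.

Per-acre balance (a = monoammonium phosphate, b = product B):
N: 0.11·a + 0.2·b = 90.5
P₂O₅: 0.52·a + 0.05·b = 137.79
Solving simultaneously: a = 233.8376, b = 323.8893.

233.838 kg monoammonium phosphate, 323.889 kg product B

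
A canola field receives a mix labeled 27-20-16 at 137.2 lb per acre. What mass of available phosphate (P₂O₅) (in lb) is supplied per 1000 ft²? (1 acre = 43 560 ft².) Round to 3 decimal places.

0.630 lb P₂O₅ per thousand sq ft

P₂O₅ per acre = 137.2 × 20% = 27.44 lb.
Convert to per 1000 ft²: 27.44 × 0.0229568 = 0.629936 lb.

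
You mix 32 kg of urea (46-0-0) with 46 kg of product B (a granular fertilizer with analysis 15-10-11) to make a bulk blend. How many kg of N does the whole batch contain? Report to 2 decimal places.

21.62 kg N

N mass = 46%×32 + 15%×46 = 21.62 kg.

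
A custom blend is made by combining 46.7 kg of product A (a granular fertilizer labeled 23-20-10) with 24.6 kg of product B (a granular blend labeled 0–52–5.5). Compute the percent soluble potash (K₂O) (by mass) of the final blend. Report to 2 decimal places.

Total mass = 46.7 + 24.6 = 71.3 kg.
K₂O mass = 10%×46.7 + 5.5%×24.6 = 6.023 kg.
% K₂O = 6.023 / 71.3 = 8.44741%.

8.45% K₂O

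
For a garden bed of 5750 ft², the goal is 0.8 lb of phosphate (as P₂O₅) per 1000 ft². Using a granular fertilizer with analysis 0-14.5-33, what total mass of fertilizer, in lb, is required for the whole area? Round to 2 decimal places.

Product per 1000 ft² = 0.8 / 14.5% = 5.51724 lb.
Total product = 5.51724 × 5750 / 1000 = 31.7241 lb.

31.72 lb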